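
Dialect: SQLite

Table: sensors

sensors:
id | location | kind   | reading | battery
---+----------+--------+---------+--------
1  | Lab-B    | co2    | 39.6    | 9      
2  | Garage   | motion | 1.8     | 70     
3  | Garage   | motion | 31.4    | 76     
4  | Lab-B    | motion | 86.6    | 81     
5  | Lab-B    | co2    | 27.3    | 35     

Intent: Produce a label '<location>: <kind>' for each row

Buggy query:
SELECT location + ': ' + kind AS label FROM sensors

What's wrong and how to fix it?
Bug: '+' is numeric addition; on text columns SQLite converts them to 0 instead of concatenating

Fix: Replace + with || to concatenate text

Corrected query:
SELECT location || ': ' || kind AS label FROM sensors

Result:
label         
--------------
Lab-B: co2    
Garage: motion
Garage: motion
Lab-B: motion 
Lab-B: co2    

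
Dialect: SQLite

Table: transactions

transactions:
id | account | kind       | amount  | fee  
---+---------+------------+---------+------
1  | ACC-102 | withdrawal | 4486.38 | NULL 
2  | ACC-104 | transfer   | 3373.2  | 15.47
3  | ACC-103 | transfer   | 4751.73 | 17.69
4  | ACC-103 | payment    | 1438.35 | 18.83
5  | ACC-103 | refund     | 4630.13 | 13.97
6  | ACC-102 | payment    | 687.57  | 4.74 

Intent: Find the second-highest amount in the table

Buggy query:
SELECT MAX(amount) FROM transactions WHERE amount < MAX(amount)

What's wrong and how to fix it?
Bug: MAX(amount) on the right of the comparison is an aggregate-in-WHERE error

Fix: Put the inner MAX in a scalar subquery

Corrected query:
SELECT MAX(amount) FROM transactions WHERE amount < (SELECT MAX(amount) FROM transactions)

Result:
MAX(amount)
-----------
4630.13    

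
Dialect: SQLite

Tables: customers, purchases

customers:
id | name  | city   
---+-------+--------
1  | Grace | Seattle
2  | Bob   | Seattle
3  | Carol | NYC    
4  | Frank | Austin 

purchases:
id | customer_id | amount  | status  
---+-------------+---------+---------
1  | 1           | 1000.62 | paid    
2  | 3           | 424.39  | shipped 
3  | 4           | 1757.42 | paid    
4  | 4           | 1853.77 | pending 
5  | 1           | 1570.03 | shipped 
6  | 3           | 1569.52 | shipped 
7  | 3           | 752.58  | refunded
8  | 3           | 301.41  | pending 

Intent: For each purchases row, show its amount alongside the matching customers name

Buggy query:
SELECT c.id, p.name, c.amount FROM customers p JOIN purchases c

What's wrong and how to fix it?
Bug: Missing join condition: each purchases row is matched to all customers rows instead of just its own

Fix: Specify the join condition linking the foreign key to the parent id

Corrected query:
SELECT c.id, p.name, c.amount FROM customers p JOIN purchases c ON c.customer_id = p.id

Result:
id | name  | amount 
---+-------+--------
1  | Grace | 1000.62
2  | Carol | 424.39 
3  | Frank | 1757.42
4  | Frank | 1853.77
5  | Grace | 1570.03
6  | Carol | 1569.52
7  | Carol | 752.58 
8  | Carol | 301.41 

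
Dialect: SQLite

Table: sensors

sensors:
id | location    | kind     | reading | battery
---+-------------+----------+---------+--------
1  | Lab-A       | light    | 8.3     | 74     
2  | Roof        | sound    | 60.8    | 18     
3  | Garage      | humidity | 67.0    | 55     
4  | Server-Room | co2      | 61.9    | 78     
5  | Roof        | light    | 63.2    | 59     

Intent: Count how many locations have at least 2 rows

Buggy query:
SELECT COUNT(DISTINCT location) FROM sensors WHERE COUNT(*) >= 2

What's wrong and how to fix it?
Bug: COUNT(*) cannot appear in WHERE; the per-group count doesn't exist yet

Fix: Use a subquery that GROUPs and filters with HAVING, then count its rows

Corrected query:
SELECT COUNT(*) FROM (SELECT location FROM sensors GROUP BY location HAVING COUNT(*) >= 2)

Result:
COUNT(*)
--------
1       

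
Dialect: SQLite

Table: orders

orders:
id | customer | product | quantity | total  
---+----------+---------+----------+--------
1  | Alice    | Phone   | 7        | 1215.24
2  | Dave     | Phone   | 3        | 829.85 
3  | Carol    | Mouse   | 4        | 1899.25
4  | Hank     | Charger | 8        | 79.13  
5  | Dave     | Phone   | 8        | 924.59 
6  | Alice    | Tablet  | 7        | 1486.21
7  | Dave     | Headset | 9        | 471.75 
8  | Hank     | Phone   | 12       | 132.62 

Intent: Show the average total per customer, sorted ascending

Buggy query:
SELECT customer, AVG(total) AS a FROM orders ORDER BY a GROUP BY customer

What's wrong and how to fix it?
Bug: ORDER BY appears before GROUP BY; SQL clause order requires GROUP BY first

Fix: Reorder: SELECT … FROM … GROUP BY … ORDER BY …

Corrected query:
SELECT customer, AVG(total) AS a FROM orders GROUP BY customer ORDER BY a

Result:
customer | a         
---------+-----------
Hank     | 105.875   
Dave     | 742.063333
Alice    | 1350.725  
Carol    | 1899.25   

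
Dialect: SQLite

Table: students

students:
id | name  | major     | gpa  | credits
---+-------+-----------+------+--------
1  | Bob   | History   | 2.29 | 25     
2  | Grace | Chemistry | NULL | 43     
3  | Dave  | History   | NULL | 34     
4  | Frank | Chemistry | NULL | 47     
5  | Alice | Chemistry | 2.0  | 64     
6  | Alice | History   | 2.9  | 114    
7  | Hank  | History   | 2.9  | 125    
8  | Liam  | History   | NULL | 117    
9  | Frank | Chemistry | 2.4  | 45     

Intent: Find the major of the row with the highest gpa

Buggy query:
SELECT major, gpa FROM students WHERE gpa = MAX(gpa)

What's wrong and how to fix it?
Bug: MAX(gpa) is an aggregate and cannot be used directly in WHERE

Fix: Use a subquery: WHERE gpa = (SELECT MAX(gpa) FROM students)

Corrected query:
SELECT major, gpa FROM students WHERE gpa = (SELECT MAX(gpa) FROM students)

Result:
major   | gpa
--------+----
History | 2.9
History | 2.9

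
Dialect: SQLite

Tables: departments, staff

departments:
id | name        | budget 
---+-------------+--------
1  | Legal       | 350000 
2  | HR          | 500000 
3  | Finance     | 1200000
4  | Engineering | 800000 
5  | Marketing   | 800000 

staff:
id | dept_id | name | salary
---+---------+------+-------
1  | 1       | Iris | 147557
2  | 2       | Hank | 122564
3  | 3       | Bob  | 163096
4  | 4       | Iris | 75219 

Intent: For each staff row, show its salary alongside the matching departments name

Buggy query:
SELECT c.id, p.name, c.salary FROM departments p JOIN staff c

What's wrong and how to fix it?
Bug: JOIN with no ON clause produces a cartesian product; every staff row pairs with every departments row

Fix: Specify the join condition linking the foreign key to the parent id

Corrected query:
SELECT c.id, p.name, c.salary FROM departments p JOIN staff c ON c.dept_id = p.id

Result:
id | name        | salary
---+-------------+-------
1  | Legal       | 147557
2  | HR          | 122564
3  | Finance     | 163096
4  | Engineering | 75219 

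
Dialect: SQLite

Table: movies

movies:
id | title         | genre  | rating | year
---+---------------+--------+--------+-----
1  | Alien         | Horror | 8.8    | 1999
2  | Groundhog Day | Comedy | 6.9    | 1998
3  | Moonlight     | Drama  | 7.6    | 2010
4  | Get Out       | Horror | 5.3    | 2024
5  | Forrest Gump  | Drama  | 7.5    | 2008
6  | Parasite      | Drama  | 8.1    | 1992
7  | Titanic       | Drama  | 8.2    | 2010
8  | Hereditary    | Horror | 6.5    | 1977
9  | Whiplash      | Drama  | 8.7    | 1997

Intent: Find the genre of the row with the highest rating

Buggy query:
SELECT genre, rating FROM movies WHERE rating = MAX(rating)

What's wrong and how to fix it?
Bug: MAX(rating) is an aggregate and cannot be used directly in WHERE

Fix: Use a subquery: WHERE rating = (SELECT MAX(rating) FROM movies)

Corrected query:
SELECT genre, rating FROM movies WHERE rating = (SELECT MAX(rating) FROM movies)

Result:
genre  | rating
-------+-------
Horror | 8.8   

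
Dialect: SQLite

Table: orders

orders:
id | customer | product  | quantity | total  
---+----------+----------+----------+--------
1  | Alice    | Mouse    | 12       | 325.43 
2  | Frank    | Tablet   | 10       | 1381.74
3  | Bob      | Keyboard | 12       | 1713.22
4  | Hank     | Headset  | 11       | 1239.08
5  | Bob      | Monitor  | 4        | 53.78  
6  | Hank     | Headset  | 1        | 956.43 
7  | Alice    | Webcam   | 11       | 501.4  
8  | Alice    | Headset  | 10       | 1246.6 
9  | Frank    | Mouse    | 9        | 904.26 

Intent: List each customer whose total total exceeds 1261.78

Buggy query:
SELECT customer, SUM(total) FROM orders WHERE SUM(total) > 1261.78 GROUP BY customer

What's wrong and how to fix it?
Bug: SUM(total) is an aggregate, but WHERE filters rows before aggregation

Fix: Move the aggregate condition to a HAVING clause

Corrected query:
SELECT customer, SUM(total) FROM orders GROUP BY customer HAVING SUM(total) > 1261.78

Result:
customer | SUM(total)
---------+-----------
Alice    | 2073.43   
Bob      | 1767      
Frank    | 2286      
Hank     | 2195.51   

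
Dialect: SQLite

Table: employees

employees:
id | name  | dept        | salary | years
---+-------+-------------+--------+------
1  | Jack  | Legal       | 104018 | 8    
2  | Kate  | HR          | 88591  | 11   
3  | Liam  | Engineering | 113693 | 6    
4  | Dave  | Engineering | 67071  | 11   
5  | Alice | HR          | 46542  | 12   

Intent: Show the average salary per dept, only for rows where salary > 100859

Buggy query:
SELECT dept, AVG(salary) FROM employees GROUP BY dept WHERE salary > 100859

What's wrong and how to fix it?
Bug: WHERE cannot follow GROUP BY

Fix: Place WHERE between FROM and GROUP BY

Corrected query:
SELECT dept, AVG(salary) FROM employees WHERE salary > 100859 GROUP BY dept

Result:
dept        | AVG(salary)
------------+------------
Engineering | 113693     
Legal       | 104018     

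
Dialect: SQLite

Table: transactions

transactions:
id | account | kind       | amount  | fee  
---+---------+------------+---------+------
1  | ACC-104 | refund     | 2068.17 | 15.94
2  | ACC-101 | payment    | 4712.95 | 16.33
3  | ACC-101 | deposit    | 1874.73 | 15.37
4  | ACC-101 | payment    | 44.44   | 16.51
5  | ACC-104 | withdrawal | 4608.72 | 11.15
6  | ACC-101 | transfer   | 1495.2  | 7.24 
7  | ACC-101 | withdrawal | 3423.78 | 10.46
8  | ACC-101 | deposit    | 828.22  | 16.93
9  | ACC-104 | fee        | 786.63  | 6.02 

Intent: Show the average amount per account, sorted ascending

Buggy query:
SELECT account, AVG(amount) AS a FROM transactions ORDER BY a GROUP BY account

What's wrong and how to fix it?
Bug: ORDER BY appears before GROUP BY; SQL clause order requires GROUP BY first

Fix: Reorder: SELECT … FROM … GROUP BY … ORDER BY …

Corrected query:
SELECT account, AVG(amount) AS a FROM transactions GROUP BY account ORDER BY a

Result:
account | a      
--------+--------
ACC-101 | 2063.22
ACC-104 | 2487.84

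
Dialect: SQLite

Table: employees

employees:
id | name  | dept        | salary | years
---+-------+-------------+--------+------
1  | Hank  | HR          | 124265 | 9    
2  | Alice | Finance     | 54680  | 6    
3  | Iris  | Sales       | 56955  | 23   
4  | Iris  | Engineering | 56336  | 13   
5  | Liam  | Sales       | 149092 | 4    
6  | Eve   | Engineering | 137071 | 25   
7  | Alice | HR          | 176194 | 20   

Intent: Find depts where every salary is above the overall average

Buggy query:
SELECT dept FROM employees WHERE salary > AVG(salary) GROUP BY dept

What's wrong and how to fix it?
Bug: AVG() is an aggregate; it can't sit directly in WHERE

Fix: Use a subquery for AVG and a HAVING MIN(...) filter so the condition holds for every row in the group

Corrected query:
SELECT dept FROM employees GROUP BY dept HAVING MIN(salary) > (SELECT AVG(salary) FROM employees)

Result:
dept
----
HR  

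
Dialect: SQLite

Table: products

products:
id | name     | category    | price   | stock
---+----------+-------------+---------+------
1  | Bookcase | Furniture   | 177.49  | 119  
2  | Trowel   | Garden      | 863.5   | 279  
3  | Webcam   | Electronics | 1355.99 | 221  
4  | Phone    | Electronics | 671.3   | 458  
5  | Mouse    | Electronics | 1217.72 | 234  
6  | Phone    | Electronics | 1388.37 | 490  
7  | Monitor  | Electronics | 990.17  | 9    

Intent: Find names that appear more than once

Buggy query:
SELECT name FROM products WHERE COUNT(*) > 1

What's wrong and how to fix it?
Bug: COUNT(*) is an aggregate and cannot be used in WHERE

Fix: GROUP BY name, then filter groups with HAVING COUNT(*) > 1

Corrected query:
SELECT name FROM products GROUP BY name HAVING COUNT(*) > 1

Result:
name 
-----
Phone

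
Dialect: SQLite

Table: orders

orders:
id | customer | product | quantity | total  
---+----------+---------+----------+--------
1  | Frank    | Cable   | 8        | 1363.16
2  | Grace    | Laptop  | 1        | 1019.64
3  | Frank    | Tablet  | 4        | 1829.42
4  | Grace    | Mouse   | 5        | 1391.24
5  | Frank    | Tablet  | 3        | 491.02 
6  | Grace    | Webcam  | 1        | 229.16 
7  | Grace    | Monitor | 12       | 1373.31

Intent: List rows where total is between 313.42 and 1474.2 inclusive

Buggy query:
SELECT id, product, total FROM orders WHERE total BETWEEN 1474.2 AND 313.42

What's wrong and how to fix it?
Bug: BETWEEN expects the lower bound first; with 1474.2 AND 313.42 the range is empty

Fix: Write BETWEEN 313.42 AND 1474.2

Corrected query:
SELECT id, product, total FROM orders WHERE total BETWEEN 313.42 AND 1474.2

Result:
id | product | total  
---+---------+--------
1  | Cable   | 1363.16
2  | Laptop  | 1019.64
4  | Mouse   | 1391.24
5  | Tablet  | 491.02 
7  | Monitor | 1373.31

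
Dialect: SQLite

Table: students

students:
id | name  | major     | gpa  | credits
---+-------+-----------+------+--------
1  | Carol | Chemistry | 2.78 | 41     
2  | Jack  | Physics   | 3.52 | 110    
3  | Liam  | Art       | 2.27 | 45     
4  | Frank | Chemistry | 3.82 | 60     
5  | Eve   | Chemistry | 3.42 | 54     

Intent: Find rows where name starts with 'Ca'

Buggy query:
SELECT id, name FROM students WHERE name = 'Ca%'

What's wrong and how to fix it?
Bug: '=' compares the literal string including the % character; pattern matching needs LIKE

Fix: Replace '=' with LIKE so 'Ca%' is treated as a pattern

Corrected query:
SELECT id, name FROM students WHERE name LIKE 'Ca%'

Result:
id | name 
---+------
1  | Carol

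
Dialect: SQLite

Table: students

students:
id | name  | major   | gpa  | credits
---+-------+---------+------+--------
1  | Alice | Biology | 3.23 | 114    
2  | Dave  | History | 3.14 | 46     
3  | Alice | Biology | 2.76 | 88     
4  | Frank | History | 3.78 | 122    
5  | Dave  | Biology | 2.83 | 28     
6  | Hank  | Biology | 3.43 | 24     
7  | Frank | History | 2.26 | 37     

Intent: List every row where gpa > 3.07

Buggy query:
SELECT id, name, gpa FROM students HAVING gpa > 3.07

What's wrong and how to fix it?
Bug: This is a non-aggregate query (no GROUP BY, no aggregates), so in SQLite the HAVING clause is invalid here; a row-level condition belongs in WHERE

Fix: Replace HAVING with WHERE since the condition applies to individual rows

Corrected query:
SELECT id, name, gpa FROM students WHERE gpa > 3.07

Result:
id | name  | gpa 
---+-------+-----
1  | Alice | 3.23
2  | Dave  | 3.14
4  | Frank | 3.78
6  | Hank  | 3.43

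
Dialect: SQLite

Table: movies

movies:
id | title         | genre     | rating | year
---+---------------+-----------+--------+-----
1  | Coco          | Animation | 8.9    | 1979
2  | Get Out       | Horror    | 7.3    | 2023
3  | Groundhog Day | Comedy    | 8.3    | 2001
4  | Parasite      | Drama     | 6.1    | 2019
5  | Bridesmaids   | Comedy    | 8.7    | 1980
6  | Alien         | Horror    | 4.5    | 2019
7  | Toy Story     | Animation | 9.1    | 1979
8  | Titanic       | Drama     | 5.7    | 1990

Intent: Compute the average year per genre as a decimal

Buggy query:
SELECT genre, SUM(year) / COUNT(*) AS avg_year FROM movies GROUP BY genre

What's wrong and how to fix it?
Bug: SUM(year) and COUNT(*) are both integers; the division truncates the fractional part

Fix: Cast one side to REAL so the division keeps the fractional part

Corrected query:
SELECT genre, SUM(year) * 1.0 / COUNT(*) AS avg_year FROM movies GROUP BY genre

Result:
genre     | avg_year
----------+---------
Animation | 1979    
Comedy    | 1990.5  
Drama     | 2004.5  
Horror    | 2021    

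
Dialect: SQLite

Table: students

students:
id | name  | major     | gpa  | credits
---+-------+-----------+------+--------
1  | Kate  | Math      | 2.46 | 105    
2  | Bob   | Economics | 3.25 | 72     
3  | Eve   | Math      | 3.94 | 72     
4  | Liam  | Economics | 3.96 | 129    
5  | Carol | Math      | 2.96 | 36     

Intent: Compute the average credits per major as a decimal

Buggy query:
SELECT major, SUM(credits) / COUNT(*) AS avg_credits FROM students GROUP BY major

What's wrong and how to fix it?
Bug: SUM(credits) and COUNT(*) are both integers; the division truncates the fractional part

Fix: Multiply by 1.0 (or CAST to REAL) to force floating-point division

Corrected query:
SELECT major, SUM(credits) * 1.0 / COUNT(*) AS avg_credits FROM students GROUP BY major

Result:
major     | avg_credits
----------+------------
Economics | 100.5      
Math      | 71         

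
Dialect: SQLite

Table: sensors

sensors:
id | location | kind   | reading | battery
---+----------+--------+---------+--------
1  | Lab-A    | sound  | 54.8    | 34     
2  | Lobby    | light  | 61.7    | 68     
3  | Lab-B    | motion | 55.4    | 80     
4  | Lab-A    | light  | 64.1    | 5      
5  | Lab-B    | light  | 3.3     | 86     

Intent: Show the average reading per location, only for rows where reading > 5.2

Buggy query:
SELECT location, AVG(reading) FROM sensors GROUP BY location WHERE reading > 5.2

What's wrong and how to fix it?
Bug: Row-level WHERE must come before GROUP BY in the clause order

Fix: Move the WHERE clause before GROUP BY

Corrected query:
SELECT location, AVG(reading) FROM sensors WHERE reading > 5.2 GROUP BY location

Result:
location | AVG(reading)
---------+-------------
Lab-A    | 59.45       
Lab-B    | 55.4        
Lobby    | 61.7        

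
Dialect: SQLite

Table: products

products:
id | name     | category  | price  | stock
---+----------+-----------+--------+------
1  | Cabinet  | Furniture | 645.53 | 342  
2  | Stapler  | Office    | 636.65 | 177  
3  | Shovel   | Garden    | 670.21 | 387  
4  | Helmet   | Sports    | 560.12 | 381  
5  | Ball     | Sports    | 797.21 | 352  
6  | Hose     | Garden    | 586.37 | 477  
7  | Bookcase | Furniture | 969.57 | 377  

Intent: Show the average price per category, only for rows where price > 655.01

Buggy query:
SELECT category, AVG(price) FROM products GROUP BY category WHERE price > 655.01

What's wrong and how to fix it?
Bug: WHERE cannot follow GROUP BY

Fix: Place WHERE between FROM and GROUP BY

Corrected query:
SELECT category, AVG(price) FROM products WHERE price > 655.01 GROUP BY category

Result:
category  | AVG(price)
----------+-----------
Furniture | 969.57    
Garden    | 670.21    
Sports    | 797.21    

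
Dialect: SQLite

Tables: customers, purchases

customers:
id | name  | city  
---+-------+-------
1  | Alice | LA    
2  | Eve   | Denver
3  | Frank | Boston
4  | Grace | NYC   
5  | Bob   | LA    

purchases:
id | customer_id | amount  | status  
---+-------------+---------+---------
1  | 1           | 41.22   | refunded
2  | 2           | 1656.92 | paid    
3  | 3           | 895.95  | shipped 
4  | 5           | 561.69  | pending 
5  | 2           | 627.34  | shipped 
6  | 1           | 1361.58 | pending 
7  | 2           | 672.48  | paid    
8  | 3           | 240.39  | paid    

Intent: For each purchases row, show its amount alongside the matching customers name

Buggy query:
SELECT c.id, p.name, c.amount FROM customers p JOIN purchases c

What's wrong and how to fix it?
Bug: Missing join condition: each purchases row is matched to all customers rows instead of just its own

Fix: Add ON c.customer_id = p.id to the JOIN

Corrected query:
SELECT c.id, p.name, c.amount FROM customers p JOIN purchases c ON c.customer_id = p.id

Result:
id | name  | amount 
---+-------+--------
1  | Alice | 41.22  
2  | Eve   | 1656.92
3  | Frank | 895.95 
4  | Bob   | 561.69 
5  | Eve   | 627.34 
6  | Alice | 1361.58
7  | Eve   | 672.48 
8  | Frank | 240.39 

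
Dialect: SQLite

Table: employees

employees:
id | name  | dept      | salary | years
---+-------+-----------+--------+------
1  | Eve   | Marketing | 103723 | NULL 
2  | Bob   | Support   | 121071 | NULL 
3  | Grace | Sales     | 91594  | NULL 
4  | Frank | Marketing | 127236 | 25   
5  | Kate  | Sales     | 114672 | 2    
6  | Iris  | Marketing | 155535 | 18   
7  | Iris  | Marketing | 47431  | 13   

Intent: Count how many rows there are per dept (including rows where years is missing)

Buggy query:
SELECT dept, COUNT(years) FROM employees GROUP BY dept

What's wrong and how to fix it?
Bug: COUNT(column) counts non-NULL values only; rows with NULL years aren't counted

Fix: Replace COUNT(years) with COUNT(*)

Corrected query:
SELECT dept, COUNT(*) FROM employees GROUP BY dept

Result:
dept      | COUNT(*)
----------+---------
Marketing | 4       
Sales     | 2       
Support   | 1       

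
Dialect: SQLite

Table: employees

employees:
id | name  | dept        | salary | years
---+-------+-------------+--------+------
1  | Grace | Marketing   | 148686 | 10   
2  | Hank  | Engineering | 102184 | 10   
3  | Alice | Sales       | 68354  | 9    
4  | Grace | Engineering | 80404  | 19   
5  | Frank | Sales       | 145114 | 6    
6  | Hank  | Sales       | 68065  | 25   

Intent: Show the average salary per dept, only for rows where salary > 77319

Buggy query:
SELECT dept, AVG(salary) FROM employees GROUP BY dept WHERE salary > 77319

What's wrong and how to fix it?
Bug: Row-level WHERE must come before GROUP BY in the clause order

Fix: Move the WHERE clause before GROUP BY

Corrected query:
SELECT dept, AVG(salary) FROM employees WHERE salary > 77319 GROUP BY dept

Result:
dept        | AVG(salary)
------------+------------
Engineering | 91294      
Marketing   | 148686     
Sales       | 145114     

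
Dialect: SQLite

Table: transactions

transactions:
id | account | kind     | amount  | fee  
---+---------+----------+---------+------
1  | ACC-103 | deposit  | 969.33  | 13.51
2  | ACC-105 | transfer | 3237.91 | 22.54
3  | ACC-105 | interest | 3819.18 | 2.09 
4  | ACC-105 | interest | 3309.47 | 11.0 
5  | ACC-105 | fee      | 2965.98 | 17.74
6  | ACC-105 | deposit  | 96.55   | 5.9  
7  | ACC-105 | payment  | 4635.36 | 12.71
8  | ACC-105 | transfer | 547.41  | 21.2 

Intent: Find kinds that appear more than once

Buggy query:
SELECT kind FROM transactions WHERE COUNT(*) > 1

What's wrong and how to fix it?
Bug: COUNT(*) is an aggregate and cannot be used in WHERE

Fix: Group first, then use HAVING for the count condition

Corrected query:
SELECT kind FROM transactions GROUP BY kind HAVING COUNT(*) > 1

Result:
kind    
--------
deposit 
interest
transfer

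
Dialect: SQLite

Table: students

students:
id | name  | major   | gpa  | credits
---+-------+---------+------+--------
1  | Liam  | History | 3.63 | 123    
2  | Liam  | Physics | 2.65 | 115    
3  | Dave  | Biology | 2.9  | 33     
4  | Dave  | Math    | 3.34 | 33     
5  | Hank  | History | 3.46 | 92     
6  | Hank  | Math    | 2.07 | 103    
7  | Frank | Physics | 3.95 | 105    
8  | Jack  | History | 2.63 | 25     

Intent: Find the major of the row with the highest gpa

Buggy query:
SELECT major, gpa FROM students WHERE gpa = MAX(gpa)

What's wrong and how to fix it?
Bug: MAX(gpa) is an aggregate and cannot be used directly in WHERE

Fix: Wrap MAX in a scalar subquery so WHERE compares against a single value

Corrected query:
SELECT major, gpa FROM students WHERE gpa = (SELECT MAX(gpa) FROM students)

Result:
major   | gpa 
--------+-----
Physics | 3.95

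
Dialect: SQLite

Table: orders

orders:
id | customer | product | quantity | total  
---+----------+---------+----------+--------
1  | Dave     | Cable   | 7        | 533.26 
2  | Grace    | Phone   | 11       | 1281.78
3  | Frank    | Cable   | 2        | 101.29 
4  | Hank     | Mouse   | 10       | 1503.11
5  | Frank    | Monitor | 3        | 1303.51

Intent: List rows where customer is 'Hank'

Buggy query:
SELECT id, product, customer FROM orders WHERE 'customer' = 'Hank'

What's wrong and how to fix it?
Bug: 'customer' in single quotes is a string literal, not the column; the comparison is literal-vs-literal and never true

Fix: Reference the column as customer without single quotes

Corrected query:
SELECT id, product, customer FROM orders WHERE customer = 'Hank'

Result:
id | product | customer
---+---------+---------
4  | Mouse   | Hank    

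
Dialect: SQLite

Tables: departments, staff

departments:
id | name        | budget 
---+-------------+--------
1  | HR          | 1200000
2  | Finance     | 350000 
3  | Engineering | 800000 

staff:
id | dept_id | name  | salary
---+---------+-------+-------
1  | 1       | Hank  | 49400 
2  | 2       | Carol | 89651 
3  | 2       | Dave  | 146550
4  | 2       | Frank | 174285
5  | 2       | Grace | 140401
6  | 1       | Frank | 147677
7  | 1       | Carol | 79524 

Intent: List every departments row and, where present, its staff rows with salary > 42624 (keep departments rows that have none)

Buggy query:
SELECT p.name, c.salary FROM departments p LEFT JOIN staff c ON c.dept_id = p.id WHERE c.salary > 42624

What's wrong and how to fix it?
Bug: Filtering c.salary in WHERE discards the NULL rows produced by LEFT JOIN, turning it into an inner join

Fix: Move the right-table condition into the ON clause so unmatched parents are kept

Corrected query:
SELECT p.name, c.salary FROM departments p LEFT JOIN staff c ON c.dept_id = p.id AND c.salary > 42624

Result:
name        | salary
------------+-------
HR          | 49400 
HR          | 79524 
HR          | 147677
Finance     | 89651 
Finance     | 140401
Finance     | 146550
Finance     | 174285
Engineering | NULL  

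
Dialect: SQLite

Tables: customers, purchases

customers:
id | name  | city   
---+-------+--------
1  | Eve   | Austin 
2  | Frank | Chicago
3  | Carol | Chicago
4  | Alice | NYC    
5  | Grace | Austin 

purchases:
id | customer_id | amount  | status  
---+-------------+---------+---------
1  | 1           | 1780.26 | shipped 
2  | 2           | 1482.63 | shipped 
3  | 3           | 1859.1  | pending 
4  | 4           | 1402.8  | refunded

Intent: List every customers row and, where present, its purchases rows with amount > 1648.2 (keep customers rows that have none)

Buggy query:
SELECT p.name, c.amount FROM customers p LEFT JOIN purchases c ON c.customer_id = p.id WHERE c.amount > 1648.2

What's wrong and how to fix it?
Bug: Filtering c.amount in WHERE discards the NULL rows produced by LEFT JOIN, turning it into an inner join

Fix: Move the right-table condition into the ON clause so unmatched parents are kept

Corrected query:
SELECT p.name, c.amount FROM customers p LEFT JOIN purchases c ON c.customer_id = p.id AND c.amount > 1648.2

Result:
name  | amount 
------+--------
Eve   | 1780.26
Frank | NULL   
Carol | 1859.1 
Alice | NULL   
Grace | NULL   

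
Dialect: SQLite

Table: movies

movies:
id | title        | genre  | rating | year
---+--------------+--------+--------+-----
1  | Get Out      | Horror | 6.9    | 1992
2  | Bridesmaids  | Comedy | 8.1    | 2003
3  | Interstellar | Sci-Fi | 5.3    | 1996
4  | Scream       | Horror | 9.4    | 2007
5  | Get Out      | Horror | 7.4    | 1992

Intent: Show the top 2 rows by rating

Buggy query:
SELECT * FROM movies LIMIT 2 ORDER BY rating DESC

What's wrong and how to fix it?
Bug: LIMIT must come after ORDER BY

Fix: Swap the clauses: ORDER BY first, then LIMIT

Corrected query:
SELECT * FROM movies ORDER BY rating DESC LIMIT 2

Result:
id | title       | genre  | rating | year
---+-------------+--------+--------+-----
4  | Scream      | Horror | 9.4    | 2007
2  | Bridesmaids | Comedy | 8.1    | 2003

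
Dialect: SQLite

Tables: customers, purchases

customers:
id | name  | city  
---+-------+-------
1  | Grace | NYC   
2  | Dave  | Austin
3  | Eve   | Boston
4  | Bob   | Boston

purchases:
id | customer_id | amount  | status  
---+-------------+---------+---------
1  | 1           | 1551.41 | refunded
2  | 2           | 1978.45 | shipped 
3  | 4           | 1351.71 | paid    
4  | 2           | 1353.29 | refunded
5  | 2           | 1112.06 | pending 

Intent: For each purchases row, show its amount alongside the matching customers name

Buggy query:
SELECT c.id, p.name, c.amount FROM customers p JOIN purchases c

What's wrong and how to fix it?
Bug: Missing join condition: each purchases row is matched to all customers rows instead of just its own

Fix: Add ON c.customer_id = p.id to the JOIN

Corrected query:
SELECT c.id, p.name, c.amount FROM customers p JOIN purchases c ON c.customer_id = p.id

Result:
id | name  | amount 
---+-------+--------
1  | Grace | 1551.41
2  | Dave  | 1978.45
3  | Bob   | 1351.71
4  | Dave  | 1353.29
5  | Dave  | 1112.06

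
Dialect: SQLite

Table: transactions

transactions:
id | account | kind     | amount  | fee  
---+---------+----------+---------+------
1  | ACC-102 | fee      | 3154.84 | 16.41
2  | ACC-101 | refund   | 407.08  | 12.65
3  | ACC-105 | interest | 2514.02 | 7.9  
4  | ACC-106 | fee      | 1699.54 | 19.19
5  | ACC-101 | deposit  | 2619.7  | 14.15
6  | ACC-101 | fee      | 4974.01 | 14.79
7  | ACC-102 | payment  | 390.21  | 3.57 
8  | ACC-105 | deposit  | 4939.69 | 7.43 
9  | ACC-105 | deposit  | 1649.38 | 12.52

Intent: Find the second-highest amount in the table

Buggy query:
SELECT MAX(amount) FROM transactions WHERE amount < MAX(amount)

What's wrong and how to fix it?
Bug: MAX(amount) on the right of the comparison is an aggregate-in-WHERE error

Fix: Put the inner MAX in a scalar subquery

Corrected query:
SELECT MAX(amount) FROM transactions WHERE amount < (SELECT MAX(amount) FROM transactions)

Result:
MAX(amount)
-----------
4939.69    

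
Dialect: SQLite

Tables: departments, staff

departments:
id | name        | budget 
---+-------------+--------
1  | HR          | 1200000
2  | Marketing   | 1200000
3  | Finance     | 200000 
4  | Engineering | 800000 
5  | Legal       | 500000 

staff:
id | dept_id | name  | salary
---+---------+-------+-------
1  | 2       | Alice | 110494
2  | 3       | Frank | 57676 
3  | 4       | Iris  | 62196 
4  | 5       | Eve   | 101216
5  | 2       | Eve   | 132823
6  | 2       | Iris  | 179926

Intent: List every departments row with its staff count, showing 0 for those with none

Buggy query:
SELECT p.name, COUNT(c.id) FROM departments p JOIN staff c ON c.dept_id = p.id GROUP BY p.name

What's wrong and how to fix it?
Bug: INNER JOIN drops departments rows that have no matching staff rows

Fix: Use LEFT JOIN so parents without children still appear (COUNT(c.id) gives 0)

Corrected query:
SELECT p.name, COUNT(c.id) FROM departments p LEFT JOIN staff c ON c.dept_id = p.id GROUP BY p.name

Result:
name        | COUNT(c.id)
------------+------------
Engineering | 1          
Finance     | 1          
HR          | 0          
Legal       | 1          
Marketing   | 3          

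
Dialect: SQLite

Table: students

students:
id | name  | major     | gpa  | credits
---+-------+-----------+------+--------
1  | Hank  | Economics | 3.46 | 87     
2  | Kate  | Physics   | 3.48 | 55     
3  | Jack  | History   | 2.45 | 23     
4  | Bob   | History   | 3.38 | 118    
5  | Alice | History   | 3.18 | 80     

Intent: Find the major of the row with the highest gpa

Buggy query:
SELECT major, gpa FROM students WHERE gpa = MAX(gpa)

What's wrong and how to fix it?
Bug: MAX(gpa) is an aggregate and cannot be used directly in WHERE

Fix: Use a subquery: WHERE gpa = (SELECT MAX(gpa) FROM students)

Corrected query:
SELECT major, gpa FROM students WHERE gpa = (SELECT MAX(gpa) FROM students)

Result:
major   | gpa 
--------+-----
Physics | 3.48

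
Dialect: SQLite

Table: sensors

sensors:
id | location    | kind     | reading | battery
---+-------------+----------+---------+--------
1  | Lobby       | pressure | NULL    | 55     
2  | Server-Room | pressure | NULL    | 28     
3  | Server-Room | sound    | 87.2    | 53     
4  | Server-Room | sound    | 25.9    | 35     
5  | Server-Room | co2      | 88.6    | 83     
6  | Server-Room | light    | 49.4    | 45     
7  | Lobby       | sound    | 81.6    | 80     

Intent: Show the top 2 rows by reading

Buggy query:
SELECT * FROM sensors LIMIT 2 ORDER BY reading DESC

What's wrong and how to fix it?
Bug: ORDER BY cannot follow LIMIT; LIMIT is the final clause

Fix: Sort with ORDER BY, then apply LIMIT

Corrected query:
SELECT * FROM sensors ORDER BY reading DESC LIMIT 2

Result:
id | location    | kind  | reading | battery
---+-------------+-------+---------+--------
5  | Server-Room | co2   | 88.6    | 83     
3  | Server-Room | sound | 87.2    | 53     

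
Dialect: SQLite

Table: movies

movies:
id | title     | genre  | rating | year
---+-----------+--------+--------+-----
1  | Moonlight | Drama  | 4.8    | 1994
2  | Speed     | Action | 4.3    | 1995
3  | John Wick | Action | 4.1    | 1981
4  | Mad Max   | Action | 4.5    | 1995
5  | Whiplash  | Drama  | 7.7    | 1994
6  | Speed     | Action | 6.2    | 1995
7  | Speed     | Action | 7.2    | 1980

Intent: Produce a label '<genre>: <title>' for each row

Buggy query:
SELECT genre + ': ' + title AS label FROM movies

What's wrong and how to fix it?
Bug: SQLite uses || for string concatenation; + coerces text to numbers (yielding 0)

Fix: Replace + with || to concatenate text

Corrected query:
SELECT genre || ': ' || title AS label FROM movies

Result:
label            
-----------------
Drama: Moonlight 
Action: Speed    
Action: John Wick
Action: Mad Max  
Drama: Whiplash  
Action: Speed    
Action: Speed    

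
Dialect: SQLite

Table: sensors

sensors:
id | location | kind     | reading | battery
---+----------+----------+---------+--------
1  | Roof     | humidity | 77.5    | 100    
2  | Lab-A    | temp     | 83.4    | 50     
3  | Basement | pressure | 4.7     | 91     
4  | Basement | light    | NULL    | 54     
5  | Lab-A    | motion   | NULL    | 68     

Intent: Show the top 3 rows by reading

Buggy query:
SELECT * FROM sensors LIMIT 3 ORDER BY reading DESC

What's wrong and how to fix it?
Bug: LIMIT must come after ORDER BY

Fix: Swap the clauses: ORDER BY first, then LIMIT

Corrected query:
SELECT * FROM sensors ORDER BY reading DESC LIMIT 3

Result:
id | location | kind     | reading | battery
---+----------+----------+---------+--------
2  | Lab-A    | temp     | 83.4    | 50     
1  | Roof     | humidity | 77.5    | 100    
3  | Basement | pressure | 4.7     | 91     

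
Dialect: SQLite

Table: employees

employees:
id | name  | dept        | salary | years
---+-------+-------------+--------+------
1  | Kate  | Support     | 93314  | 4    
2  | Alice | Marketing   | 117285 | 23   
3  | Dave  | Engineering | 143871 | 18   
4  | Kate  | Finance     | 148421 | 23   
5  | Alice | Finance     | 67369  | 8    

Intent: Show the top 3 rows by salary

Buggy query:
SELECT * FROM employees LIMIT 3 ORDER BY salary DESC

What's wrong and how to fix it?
Bug: ORDER BY cannot follow LIMIT; LIMIT is the final clause

Fix: Swap the clauses: ORDER BY first, then LIMIT

Corrected query:
SELECT * FROM employees ORDER BY salary DESC LIMIT 3

Result:
id | name  | dept        | salary | years
---+-------+-------------+--------+------
4  | Kate  | Finance     | 148421 | 23   
3  | Dave  | Engineering | 143871 | 18   
2  | Alice | Marketing   | 117285 | 23   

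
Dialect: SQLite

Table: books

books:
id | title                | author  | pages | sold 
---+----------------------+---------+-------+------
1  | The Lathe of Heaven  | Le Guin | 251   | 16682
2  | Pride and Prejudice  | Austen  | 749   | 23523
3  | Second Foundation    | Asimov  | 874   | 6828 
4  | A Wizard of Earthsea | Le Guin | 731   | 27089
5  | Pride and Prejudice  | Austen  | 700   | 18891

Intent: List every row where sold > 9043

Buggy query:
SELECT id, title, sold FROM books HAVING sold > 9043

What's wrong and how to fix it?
Bug: HAVING filters the output of aggregation, but this query has no GROUP BY and no aggregate functions, so SQLite rejects it (HAVING clause on a non-aggregate query); the condition here is per row

Fix: Use WHERE for row-level filtering

Corrected query:
SELECT id, title, sold FROM books WHERE sold > 9043

Result:
id | title                | sold 
---+----------------------+------
1  | The Lathe of Heaven  | 16682
2  | Pride and Prejudice  | 23523
4  | A Wizard of Earthsea | 27089
5  | Pride and Prejudice  | 18891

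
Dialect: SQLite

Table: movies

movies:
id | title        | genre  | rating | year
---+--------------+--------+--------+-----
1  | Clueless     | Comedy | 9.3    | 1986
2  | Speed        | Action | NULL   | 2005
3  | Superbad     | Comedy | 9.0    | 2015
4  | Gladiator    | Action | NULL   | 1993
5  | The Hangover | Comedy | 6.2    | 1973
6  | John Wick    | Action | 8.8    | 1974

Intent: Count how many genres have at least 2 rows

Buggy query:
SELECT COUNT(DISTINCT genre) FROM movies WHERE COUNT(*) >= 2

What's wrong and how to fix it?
Bug: COUNT(*) cannot appear in WHERE; the per-group count doesn't exist yet

Fix: Use a subquery that GROUPs and filters with HAVING, then count its rows

Corrected query:
SELECT COUNT(*) FROM (SELECT genre FROM movies GROUP BY genre HAVING COUNT(*) >= 2)

Result:
COUNT(*)
--------
2       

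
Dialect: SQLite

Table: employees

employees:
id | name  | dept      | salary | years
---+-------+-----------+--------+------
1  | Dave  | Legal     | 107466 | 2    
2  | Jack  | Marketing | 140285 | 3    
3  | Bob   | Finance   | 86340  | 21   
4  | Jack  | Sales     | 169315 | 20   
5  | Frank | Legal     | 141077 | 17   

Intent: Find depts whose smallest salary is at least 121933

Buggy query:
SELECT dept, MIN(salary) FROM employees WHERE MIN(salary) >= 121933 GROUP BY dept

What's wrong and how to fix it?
Bug: Aggregates like MIN are computed per group after WHERE runs

Fix: Replace WHERE with HAVING after the GROUP BY

Corrected query:
SELECT dept, MIN(salary) FROM employees GROUP BY dept HAVING MIN(salary) >= 121933

Result:
dept      | MIN(salary)
----------+------------
Marketing | 140285     
Sales     | 169315     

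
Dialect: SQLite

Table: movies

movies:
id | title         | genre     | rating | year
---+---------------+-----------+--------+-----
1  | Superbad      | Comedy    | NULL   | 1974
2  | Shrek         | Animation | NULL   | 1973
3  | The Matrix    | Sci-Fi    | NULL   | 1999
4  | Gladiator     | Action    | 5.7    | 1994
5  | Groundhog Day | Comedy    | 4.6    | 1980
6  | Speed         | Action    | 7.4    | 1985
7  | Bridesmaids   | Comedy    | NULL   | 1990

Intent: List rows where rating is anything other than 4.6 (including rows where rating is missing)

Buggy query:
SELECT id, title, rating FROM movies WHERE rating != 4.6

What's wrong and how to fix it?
Bug: 'rating != 4.6' is unknown when rating is NULL, so NULL rows are silently excluded

Fix: Handle NULL separately with IS NULL alongside the inequality

Corrected query:
SELECT id, title, rating FROM movies WHERE rating != 4.6 OR rating IS NULL

Result:
id | title       | rating
---+-------------+-------
1  | Superbad    | NULL  
2  | Shrek       | NULL  
3  | The Matrix  | NULL  
4  | Gladiator   | 5.7   
6  | Speed       | 7.4   
7  | Bridesmaids | NULL  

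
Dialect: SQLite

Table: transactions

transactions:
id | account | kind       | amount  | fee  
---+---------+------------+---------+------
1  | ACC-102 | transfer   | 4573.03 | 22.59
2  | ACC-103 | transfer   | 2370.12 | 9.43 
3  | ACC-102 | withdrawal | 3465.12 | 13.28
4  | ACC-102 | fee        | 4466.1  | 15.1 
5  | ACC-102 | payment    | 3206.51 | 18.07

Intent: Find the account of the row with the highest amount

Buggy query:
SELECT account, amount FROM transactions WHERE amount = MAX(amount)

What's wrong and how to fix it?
Bug: MAX(amount) is an aggregate and cannot be used directly in WHERE

Fix: Wrap MAX in a scalar subquery so WHERE compares against a single value

Corrected query:
SELECT account, amount FROM transactions WHERE amount = (SELECT MAX(amount) FROM transactions)

Result:
account | amount 
--------+--------
ACC-102 | 4573.03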